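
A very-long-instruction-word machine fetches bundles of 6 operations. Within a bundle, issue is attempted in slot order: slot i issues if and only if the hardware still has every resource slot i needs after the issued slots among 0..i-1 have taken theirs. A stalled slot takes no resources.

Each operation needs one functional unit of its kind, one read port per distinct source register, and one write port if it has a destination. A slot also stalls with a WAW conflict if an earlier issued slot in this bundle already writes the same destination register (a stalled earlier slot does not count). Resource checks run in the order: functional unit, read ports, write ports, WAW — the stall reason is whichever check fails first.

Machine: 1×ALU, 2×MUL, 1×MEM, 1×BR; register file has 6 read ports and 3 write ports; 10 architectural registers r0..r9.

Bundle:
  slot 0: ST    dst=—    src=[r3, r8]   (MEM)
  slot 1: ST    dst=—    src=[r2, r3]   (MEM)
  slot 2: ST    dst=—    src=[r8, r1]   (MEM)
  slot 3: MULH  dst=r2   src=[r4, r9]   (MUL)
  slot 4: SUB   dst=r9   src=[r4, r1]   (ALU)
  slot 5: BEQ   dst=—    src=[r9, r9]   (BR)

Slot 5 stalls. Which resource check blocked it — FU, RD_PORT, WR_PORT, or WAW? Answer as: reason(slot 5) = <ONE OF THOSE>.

reason(slot 5) = RD_PORT

  0. MEM ⇒ go  {1A/2Mu/0Ld/1B | 4r 3w}
  1. MEM ⇒ no(FU)  {1A/2Mu/0Ld/1B | 4r 3w}
  2. MEM ⇒ no(FU)  {1A/2Mu/0Ld/1B | 4r 3w}
  3. MUL→r2 ⇒ go  {1A/1Mu/0Ld/1B | 2r 2w}
  4. ALU→r9 ⇒ go  {0A/1Mu/0Ld/1B | 0r 1w}
  5. BR ⇒ no(RD_PORT)  {0A/1Mu/0Ld/1B | 0r 1w}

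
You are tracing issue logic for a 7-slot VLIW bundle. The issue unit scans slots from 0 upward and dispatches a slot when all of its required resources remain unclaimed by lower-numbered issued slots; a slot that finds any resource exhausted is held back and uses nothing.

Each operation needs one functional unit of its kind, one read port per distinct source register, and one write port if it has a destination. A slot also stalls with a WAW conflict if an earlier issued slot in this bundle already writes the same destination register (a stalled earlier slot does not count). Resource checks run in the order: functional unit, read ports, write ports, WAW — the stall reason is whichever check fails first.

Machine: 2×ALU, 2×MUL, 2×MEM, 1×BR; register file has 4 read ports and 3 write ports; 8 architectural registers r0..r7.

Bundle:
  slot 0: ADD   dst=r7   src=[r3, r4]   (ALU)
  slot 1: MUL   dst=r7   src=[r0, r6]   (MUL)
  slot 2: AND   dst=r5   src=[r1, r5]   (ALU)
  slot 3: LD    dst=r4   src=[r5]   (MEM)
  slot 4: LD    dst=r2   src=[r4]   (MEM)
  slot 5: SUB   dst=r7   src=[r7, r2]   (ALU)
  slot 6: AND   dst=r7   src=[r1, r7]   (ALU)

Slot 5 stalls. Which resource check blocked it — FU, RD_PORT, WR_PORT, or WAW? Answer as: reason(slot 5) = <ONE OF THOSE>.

slot 0 (ALU): ISSUE — free A1,Mu2,Ld2,B1 rp2 wp2
slot 1 (MUL): stall WAW — free A1,Mu2,Ld2,B1 rp2 wp2
slot 2 (ALU): ISSUE — free A0,Mu2,Ld2,B1 rp0 wp1
slot 3 (MEM): stall RD_PORT — free A0,Mu2,Ld2,B1 rp0 wp1
slot 4 (MEM): stall RD_PORT — free A0,Mu2,Ld2,B1 rp0 wp1
slot 5 (ALU): stall FU — free A0,Mu2,Ld2,B1 rp0 wp1
slot 6 (ALU): stall FU — free A0,Mu2,Ld2,B1 rp0 wp1

reason(slot 5) = FU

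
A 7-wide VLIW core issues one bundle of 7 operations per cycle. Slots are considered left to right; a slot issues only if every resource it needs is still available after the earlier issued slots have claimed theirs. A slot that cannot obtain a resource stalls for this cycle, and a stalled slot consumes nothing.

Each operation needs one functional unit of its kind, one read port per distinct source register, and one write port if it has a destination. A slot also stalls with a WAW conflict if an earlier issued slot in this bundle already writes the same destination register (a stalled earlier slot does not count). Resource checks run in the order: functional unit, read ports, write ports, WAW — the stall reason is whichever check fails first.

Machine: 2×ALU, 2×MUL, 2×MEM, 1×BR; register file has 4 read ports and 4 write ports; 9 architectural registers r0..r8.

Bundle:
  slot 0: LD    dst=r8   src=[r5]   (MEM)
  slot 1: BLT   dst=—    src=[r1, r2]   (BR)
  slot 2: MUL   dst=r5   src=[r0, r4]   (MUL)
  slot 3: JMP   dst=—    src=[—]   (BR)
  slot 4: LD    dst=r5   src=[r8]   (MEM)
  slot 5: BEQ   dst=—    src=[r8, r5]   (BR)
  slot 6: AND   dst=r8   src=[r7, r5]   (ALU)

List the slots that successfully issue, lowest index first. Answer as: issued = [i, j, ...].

issued = [0, 1, 4]

slot 0 (MEM): ISSUE — free A2,Mu2,Ld1,B1 rp3 wp3
slot 1 (BR): ISSUE — free A2,Mu2,Ld1,B0 rp1 wp3
slot 2 (MUL): stall RD_PORT — free A2,Mu2,Ld1,B0 rp1 wp3
slot 3 (BR): stall FU — free A2,Mu2,Ld1,B0 rp1 wp3
slot 4 (MEM): ISSUE — free A2,Mu2,Ld0,B0 rp0 wp2
slot 5 (BR): stall FU — free A2,Mu2,Ld0,B0 rp0 wp2
slot 6 (ALU): stall RD_PORT — free A2,Mu2,Ld0,B0 rp0 wp2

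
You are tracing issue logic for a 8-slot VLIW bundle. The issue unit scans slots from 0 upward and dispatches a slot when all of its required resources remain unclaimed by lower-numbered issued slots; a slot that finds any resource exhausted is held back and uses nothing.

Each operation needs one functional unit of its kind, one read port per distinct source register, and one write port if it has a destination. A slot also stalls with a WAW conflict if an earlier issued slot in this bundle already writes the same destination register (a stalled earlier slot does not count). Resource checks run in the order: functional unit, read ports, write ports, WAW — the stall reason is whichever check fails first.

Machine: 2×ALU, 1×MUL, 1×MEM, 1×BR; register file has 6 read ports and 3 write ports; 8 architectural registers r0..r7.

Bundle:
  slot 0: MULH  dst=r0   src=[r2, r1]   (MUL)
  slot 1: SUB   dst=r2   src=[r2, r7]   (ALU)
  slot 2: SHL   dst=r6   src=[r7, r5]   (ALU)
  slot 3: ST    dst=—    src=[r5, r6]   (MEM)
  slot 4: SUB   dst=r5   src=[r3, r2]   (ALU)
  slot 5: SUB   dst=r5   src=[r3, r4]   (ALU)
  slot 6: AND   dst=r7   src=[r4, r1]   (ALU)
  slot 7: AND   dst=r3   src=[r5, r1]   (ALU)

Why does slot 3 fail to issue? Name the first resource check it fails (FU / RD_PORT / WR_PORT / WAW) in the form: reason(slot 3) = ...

slot 0 (MUL): ISSUE — free A2,Mu0,Ld1,B1 rp4 wp2
slot 1 (ALU): ISSUE — free A1,Mu0,Ld1,B1 rp2 wp1
slot 2 (ALU): ISSUE — free A0,Mu0,Ld1,B1 rp0 wp0
slot 3 (MEM): stall RD_PORT — free A0,Mu0,Ld1,B1 rp0 wp0
slot 4 (ALU): stall FU — free A0,Mu0,Ld1,B1 rp0 wp0
slot 5 (ALU): stall FU — free A0,Mu0,Ld1,B1 rp0 wp0
slot 6 (ALU): stall FU — free A0,Mu0,Ld1,B1 rp0 wp0
slot 7 (ALU): stall FU — free A0,Mu0,Ld1,B1 rp0 wp0

reason(slot 3) = RD_PORT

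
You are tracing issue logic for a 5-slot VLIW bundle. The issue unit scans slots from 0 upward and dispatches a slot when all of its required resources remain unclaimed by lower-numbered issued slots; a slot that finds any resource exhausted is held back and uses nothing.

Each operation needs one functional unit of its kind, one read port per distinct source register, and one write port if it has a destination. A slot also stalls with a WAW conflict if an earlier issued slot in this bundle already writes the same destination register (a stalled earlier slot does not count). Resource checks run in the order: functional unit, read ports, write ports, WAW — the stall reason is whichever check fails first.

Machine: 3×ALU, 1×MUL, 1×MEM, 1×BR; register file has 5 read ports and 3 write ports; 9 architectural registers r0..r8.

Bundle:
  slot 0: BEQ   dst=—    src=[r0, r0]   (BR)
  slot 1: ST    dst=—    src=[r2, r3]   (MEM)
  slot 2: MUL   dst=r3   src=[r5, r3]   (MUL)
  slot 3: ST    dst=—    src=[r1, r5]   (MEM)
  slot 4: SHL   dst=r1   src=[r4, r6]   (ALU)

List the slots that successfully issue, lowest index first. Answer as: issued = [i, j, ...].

(0) want 1×BR +1rd +0wr — yes → AL3|MU1|ME1|BR0|rd4|wr3
(1) want 1×MEM +2rd +0wr — yes → AL3|MU1|ME0|BR0|rd2|wr3
(2) want 1×MUL +2rd +1wr — yes → AL3|MU0|ME0|BR0|rd0|wr2
(3) want 1×MEM +2rd +0wr — FU → AL3|MU0|ME0|BR0|rd0|wr2
(4) want 1×ALU +2rd +1wr — RD_PORT → AL3|MU0|ME0|BR0|rd0|wr2

issued = [0, 1, 2]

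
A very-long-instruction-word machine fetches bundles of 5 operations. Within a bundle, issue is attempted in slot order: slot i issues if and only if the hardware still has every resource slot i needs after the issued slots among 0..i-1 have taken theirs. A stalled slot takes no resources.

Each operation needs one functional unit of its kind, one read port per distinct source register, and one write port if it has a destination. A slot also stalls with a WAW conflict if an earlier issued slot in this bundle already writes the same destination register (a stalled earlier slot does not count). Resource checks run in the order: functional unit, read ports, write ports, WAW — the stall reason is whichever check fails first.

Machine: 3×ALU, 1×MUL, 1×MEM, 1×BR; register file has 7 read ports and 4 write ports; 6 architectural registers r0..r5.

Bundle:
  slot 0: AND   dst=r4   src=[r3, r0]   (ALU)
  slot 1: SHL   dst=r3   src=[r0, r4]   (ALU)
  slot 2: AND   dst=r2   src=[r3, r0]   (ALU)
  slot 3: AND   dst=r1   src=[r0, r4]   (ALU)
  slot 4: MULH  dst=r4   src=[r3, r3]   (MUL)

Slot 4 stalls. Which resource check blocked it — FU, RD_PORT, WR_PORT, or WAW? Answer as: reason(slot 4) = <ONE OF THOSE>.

#0 ALU src=r3,r0 dispatched  <A:2 Mu:1 Ld:1 B:1 rd:5 wr:3>
#1 ALU src=r0,r4 dispatched  <A:1 Mu:1 Ld:1 B:1 rd:3 wr:2>
#2 ALU src=r3,r0 dispatched  <A:0 Mu:1 Ld:1 B:1 rd:1 wr:1>
#3 ALU src=r0,r4 held:FU  <A:0 Mu:1 Ld:1 B:1 rd:1 wr:1>
#4 MUL src=r3,r3 held:WAW  <A:0 Mu:1 Ld:1 B:1 rd:1 wr:1>

reason(slot 4) = WAW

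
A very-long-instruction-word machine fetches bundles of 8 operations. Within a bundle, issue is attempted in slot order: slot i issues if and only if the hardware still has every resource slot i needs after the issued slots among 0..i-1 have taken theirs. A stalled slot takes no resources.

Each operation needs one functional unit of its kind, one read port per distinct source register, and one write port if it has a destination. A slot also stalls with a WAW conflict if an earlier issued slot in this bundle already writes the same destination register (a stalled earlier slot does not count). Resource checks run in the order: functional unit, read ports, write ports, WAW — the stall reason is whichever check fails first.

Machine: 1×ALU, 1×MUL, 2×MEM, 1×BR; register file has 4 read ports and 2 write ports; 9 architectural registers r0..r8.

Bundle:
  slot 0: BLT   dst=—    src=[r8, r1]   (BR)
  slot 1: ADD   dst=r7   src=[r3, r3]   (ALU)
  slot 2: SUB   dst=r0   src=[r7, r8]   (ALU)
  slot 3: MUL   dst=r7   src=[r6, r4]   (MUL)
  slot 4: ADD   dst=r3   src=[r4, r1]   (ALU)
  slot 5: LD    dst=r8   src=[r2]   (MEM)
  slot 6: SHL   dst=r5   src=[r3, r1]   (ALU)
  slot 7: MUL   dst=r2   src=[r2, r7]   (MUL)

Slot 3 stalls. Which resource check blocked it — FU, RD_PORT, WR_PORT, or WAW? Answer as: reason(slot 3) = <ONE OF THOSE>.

(0) want 1×BR +2rd +0wr — yes → AL1|MU1|ME2|BR0|rd2|wr2
(1) want 1×ALU +1rd +1wr — yes → AL0|MU1|ME2|BR0|rd1|wr1
(2) want 1×ALU +2rd +1wr — FU → AL0|MU1|ME2|BR0|rd1|wr1
(3) want 1×MUL +2rd +1wr — RD_PORT → AL0|MU1|ME2|BR0|rd1|wr1
(4) want 1×ALU +2rd +1wr — FU → AL0|MU1|ME2|BR0|rd1|wr1
(5) want 1×MEM +1rd +1wr — yes → AL0|MU1|ME1|BR0|rd0|wr0
(6) want 1×ALU +2rd +1wr — FU → AL0|MU1|ME1|BR0|rd0|wr0
(7) want 1×MUL +2rd +1wr — RD_PORT → AL0|MU1|ME1|BR0|rd0|wr0

reason(slot 3) = RD_PORT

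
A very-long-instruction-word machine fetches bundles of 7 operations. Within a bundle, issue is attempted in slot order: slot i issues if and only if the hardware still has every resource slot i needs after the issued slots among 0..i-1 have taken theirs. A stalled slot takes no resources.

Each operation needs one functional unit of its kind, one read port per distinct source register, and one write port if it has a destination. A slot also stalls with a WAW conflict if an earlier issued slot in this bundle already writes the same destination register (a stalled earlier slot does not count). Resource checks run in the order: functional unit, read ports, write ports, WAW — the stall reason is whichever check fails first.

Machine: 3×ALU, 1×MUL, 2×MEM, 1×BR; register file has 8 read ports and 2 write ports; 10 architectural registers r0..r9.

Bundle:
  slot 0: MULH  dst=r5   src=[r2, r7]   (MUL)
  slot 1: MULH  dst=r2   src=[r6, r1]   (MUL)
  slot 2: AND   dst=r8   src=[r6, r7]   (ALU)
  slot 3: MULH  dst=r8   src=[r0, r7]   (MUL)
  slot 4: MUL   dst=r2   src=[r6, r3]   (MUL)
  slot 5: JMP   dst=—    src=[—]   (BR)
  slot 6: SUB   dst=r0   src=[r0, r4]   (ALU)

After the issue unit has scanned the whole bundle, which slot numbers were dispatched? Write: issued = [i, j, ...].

issued = [0, 2, 5]

[0] MUL needs rd=2 wr=1: ok; after: ALU=3 MUL=0 MEM=2 BR=1, R=6, W=1
[1] MUL needs rd=2 wr=1: FU; after: ALU=3 MUL=0 MEM=2 BR=1, R=6, W=1
[2] ALU needs rd=2 wr=1: ok; after: ALU=2 MUL=0 MEM=2 BR=1, R=4, W=0
[3] MUL needs rd=2 wr=1: FU; after: ALU=2 MUL=0 MEM=2 BR=1, R=4, W=0
[4] MUL needs rd=2 wr=1: FU; after: ALU=2 MUL=0 MEM=2 BR=1, R=4, W=0
[5] BR needs rd=0 wr=0: ok; after: ALU=2 MUL=0 MEM=2 BR=0, R=4, W=0
[6] ALU needs rd=2 wr=1: WR_PORT; after: ALU=2 MUL=0 MEM=2 BR=0, R=4, W=0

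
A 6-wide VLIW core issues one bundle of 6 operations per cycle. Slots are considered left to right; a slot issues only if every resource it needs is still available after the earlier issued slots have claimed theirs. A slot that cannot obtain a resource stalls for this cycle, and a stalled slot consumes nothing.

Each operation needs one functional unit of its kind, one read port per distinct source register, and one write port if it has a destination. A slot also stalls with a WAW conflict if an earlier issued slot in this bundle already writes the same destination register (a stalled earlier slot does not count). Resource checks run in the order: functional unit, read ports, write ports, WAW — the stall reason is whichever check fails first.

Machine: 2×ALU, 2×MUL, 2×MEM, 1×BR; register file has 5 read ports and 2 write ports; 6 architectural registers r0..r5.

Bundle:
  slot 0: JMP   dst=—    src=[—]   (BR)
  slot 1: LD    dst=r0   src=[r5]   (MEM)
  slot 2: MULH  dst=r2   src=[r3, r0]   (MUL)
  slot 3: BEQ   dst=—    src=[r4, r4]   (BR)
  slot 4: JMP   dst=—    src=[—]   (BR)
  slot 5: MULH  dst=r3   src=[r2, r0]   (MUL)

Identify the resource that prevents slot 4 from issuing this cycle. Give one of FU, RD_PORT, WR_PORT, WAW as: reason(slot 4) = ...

reason(slot 4) = FU

[0] BR needs rd=0 wr=0: ok; after: ALU=2 MUL=2 MEM=2 BR=0, R=5, W=2
[1] MEM needs rd=1 wr=1: ok; after: ALU=2 MUL=2 MEM=1 BR=0, R=4, W=1
[2] MUL needs rd=2 wr=1: ok; after: ALU=2 MUL=1 MEM=1 BR=0, R=2, W=0
[3] BR needs rd=1 wr=0: FU; after: ALU=2 MUL=1 MEM=1 BR=0, R=2, W=0
[4] BR needs rd=0 wr=0: FU; after: ALU=2 MUL=1 MEM=1 BR=0, R=2, W=0
[5] MUL needs rd=2 wr=1: WR_PORT; after: ALU=2 MUL=1 MEM=1 BR=0, R=2, W=0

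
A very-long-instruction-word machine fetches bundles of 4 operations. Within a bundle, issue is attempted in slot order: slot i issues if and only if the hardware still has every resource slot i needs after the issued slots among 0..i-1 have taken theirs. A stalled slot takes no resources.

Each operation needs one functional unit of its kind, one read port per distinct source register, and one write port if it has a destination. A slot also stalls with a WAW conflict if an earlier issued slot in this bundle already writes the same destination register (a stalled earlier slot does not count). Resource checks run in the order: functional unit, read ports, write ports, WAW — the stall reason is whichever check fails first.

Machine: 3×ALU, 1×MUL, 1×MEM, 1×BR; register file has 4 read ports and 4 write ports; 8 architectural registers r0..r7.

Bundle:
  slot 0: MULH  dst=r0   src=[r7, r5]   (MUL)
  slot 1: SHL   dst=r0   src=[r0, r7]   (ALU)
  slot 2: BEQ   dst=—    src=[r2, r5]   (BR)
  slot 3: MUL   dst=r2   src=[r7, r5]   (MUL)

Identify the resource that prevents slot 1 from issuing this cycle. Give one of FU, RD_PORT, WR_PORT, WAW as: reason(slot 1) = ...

slot 0 (MUL): ISSUE — free A3,Mu0,Ld1,B1 rp2 wp3
slot 1 (ALU): stall WAW — free A3,Mu0,Ld1,B1 rp2 wp3
slot 2 (BR): ISSUE — free A3,Mu0,Ld1,B0 rp0 wp3
slot 3 (MUL): stall FU — free A3,Mu0,Ld1,B0 rp0 wp3

reason(slot 1) = WAW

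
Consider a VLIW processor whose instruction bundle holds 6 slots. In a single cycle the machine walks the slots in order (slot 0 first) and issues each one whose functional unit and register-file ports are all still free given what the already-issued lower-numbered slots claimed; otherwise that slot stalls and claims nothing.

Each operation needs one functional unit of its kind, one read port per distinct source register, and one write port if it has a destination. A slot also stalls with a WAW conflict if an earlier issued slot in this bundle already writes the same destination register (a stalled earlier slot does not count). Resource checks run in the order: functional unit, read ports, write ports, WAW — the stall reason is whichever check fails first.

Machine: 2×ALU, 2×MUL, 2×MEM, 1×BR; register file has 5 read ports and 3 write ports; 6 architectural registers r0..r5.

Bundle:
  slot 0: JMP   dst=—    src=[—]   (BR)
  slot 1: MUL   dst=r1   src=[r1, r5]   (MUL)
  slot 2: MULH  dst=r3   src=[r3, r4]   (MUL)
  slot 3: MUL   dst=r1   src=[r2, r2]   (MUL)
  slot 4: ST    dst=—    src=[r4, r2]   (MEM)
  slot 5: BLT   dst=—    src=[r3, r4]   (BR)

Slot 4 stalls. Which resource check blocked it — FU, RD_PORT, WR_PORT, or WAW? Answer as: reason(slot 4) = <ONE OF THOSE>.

reason(slot 4) = RD_PORT

(0) want 1×BR +0rd +0wr — yes → AL2|MU2|ME2|BR0|rd5|wr3
(1) want 1×MUL +2rd +1wr — yes → AL2|MU1|ME2|BR0|rd3|wr2
(2) want 1×MUL +2rd +1wr — yes → AL2|MU0|ME2|BR0|rd1|wr1
(3) want 1×MUL +1rd +1wr — FU → AL2|MU0|ME2|BR0|rd1|wr1
(4) want 1×MEM +2rd +0wr — RD_PORT → AL2|MU0|ME2|BR0|rd1|wr1
(5) want 1×BR +2rd +0wr — FU → AL2|MU0|ME2|BR0|rd1|wr1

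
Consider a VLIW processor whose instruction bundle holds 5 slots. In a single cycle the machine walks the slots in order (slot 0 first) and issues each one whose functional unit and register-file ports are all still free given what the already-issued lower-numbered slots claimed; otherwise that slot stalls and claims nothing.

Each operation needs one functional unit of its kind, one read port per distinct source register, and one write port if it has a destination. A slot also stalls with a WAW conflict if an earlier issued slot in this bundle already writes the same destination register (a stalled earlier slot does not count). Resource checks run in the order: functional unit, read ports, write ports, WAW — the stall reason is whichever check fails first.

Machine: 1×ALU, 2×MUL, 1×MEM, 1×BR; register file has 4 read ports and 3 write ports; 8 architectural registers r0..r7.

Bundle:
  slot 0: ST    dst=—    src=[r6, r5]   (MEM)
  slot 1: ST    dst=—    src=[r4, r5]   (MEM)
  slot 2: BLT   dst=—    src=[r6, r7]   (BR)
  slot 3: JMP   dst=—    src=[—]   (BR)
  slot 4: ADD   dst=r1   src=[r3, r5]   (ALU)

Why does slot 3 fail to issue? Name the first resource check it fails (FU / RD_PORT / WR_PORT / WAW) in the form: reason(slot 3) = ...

reason(slot 3) = FU

(0) want 1×MEM +2rd +0wr — yes → AL1|MU2|ME0|BR1|rd2|wr3
(1) want 1×MEM +2rd +0wr — FU → AL1|MU2|ME0|BR1|rd2|wr3
(2) want 1×BR +2rd +0wr — yes → AL1|MU2|ME0|BR0|rd0|wr3
(3) want 1×BR +0rd +0wr — FU → AL1|MU2|ME0|BR0|rd0|wr3
(4) want 1×ALU +2rd +1wr — RD_PORT → AL1|MU2|ME0|BR0|rd0|wr3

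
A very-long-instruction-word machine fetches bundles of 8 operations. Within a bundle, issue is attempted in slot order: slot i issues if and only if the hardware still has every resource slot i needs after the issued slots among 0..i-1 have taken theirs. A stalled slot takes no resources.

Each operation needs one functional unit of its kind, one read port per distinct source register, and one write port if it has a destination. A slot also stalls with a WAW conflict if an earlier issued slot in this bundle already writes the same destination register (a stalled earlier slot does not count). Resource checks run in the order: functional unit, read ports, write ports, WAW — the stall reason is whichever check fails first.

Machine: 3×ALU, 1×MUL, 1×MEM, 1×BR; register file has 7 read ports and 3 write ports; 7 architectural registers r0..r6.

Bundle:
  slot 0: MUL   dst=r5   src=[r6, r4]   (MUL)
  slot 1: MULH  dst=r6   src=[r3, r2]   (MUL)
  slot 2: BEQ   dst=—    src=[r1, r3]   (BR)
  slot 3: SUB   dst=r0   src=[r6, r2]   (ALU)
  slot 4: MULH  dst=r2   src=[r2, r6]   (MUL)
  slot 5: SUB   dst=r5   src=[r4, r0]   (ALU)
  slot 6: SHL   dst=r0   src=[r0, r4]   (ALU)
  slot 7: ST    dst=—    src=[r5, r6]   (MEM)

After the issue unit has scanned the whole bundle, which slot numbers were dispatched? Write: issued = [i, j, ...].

(0) want 1×MUL +2rd +1wr — yes → AL3|MU0|ME1|BR1|rd5|wr2
(1) want 1×MUL +2rd +1wr — FU → AL3|MU0|ME1|BR1|rd5|wr2
(2) want 1×BR +2rd +0wr — yes → AL3|MU0|ME1|BR0|rd3|wr2
(3) want 1×ALU +2rd +1wr — yes → AL2|MU0|ME1|BR0|rd1|wr1
(4) want 1×MUL +2rd +1wr — FU → AL2|MU0|ME1|BR0|rd1|wr1
(5) want 1×ALU +2rd +1wr — RD_PORT → AL2|MU0|ME1|BR0|rd1|wr1
(6) want 1×ALU +2rd +1wr — RD_PORT → AL2|MU0|ME1|BR0|rd1|wr1
(7) want 1×MEM +2rd +0wr — RD_PORT → AL2|MU0|ME1|BR0|rd1|wr1

issued = [0, 2, 3]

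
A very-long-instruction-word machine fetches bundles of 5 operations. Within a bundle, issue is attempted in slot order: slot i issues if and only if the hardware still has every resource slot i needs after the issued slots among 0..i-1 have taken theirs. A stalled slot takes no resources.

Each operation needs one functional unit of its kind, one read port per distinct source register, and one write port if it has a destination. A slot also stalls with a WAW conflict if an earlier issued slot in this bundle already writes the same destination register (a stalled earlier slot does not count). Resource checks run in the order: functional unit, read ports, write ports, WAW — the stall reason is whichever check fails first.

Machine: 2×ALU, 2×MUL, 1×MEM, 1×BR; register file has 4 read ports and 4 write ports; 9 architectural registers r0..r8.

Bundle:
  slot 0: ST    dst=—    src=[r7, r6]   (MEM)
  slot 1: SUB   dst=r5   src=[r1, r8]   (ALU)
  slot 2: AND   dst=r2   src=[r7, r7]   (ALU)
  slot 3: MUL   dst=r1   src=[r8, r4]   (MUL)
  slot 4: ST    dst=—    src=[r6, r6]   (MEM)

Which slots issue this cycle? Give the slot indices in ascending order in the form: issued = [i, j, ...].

issued = [0, 1]

#0 MEM src=r7,r6 dispatched  <A:2 Mu:2 Ld:0 B:1 rd:2 wr:4>
#1 ALU src=r1,r8 dispatched  <A:1 Mu:2 Ld:0 B:1 rd:0 wr:3>
#2 ALU src=r7,r7 held:RD_PORT  <A:1 Mu:2 Ld:0 B:1 rd:0 wr:3>
#3 MUL src=r8,r4 held:RD_PORT  <A:1 Mu:2 Ld:0 B:1 rd:0 wr:3>
#4 MEM src=r6,r6 held:FU  <A:1 Mu:2 Ld:0 B:1 rd:0 wr:3>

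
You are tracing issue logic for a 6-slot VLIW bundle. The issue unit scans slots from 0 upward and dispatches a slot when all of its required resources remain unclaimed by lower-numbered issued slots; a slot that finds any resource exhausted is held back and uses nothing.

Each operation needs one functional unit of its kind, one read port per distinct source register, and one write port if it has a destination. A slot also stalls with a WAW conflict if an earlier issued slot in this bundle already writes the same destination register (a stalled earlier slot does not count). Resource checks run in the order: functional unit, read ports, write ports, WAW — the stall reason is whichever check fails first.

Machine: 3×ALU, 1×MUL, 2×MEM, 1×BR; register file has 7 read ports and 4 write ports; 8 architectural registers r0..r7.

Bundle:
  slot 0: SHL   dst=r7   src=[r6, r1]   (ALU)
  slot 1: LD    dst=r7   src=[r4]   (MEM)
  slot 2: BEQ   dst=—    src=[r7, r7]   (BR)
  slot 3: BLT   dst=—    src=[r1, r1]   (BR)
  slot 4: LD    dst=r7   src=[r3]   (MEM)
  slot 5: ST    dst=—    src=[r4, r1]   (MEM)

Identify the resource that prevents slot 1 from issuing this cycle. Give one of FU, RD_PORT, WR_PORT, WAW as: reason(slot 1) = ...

reason(slot 1) = WAW

[0] ALU needs rd=2 wr=1: ok; after: ALU=2 MUL=1 MEM=2 BR=1, R=5, W=3
[1] MEM needs rd=1 wr=1: WAW; after: ALU=2 MUL=1 MEM=2 BR=1, R=5, W=3
[2] BR needs rd=1 wr=0: ok; after: ALU=2 MUL=1 MEM=2 BR=0, R=4, W=3
[3] BR needs rd=1 wr=0: FU; after: ALU=2 MUL=1 MEM=2 BR=0, R=4, W=3
[4] MEM needs rd=1 wr=1: WAW; after: ALU=2 MUL=1 MEM=2 BR=0, R=4, W=3
[5] MEM needs rd=2 wr=0: ok; after: ALU=2 MUL=1 MEM=1 BR=0, R=2, W=3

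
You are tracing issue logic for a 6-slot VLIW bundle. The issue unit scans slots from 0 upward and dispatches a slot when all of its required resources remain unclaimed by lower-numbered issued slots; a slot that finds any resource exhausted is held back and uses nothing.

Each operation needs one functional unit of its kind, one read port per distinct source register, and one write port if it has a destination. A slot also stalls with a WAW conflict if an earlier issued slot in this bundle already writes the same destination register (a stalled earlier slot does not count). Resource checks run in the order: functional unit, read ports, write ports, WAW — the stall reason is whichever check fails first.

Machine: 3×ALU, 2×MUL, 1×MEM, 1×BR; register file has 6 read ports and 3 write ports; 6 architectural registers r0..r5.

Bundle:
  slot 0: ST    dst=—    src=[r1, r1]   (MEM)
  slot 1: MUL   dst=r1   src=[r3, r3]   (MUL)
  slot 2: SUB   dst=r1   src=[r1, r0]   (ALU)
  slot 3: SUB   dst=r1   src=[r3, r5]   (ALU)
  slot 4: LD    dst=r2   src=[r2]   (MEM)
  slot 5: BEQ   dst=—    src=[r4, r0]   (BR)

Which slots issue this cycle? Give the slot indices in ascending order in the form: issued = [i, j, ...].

issued = [0, 1, 5]

  0. MEM ⇒ go  {3A/2Mu/0Ld/1B | 5r 3w}
  1. MUL→r1 ⇒ go  {3A/1Mu/0Ld/1B | 4r 2w}
  2. ALU→r1 ⇒ no(WAW)  {3A/1Mu/0Ld/1B | 4r 2w}
  3. ALU→r1 ⇒ no(WAW)  {3A/1Mu/0Ld/1B | 4r 2w}
  4. MEM→r2 ⇒ no(FU)  {3A/1Mu/0Ld/1B | 4r 2w}
  5. BR ⇒ go  {3A/1Mu/0Ld/0B | 2r 2w}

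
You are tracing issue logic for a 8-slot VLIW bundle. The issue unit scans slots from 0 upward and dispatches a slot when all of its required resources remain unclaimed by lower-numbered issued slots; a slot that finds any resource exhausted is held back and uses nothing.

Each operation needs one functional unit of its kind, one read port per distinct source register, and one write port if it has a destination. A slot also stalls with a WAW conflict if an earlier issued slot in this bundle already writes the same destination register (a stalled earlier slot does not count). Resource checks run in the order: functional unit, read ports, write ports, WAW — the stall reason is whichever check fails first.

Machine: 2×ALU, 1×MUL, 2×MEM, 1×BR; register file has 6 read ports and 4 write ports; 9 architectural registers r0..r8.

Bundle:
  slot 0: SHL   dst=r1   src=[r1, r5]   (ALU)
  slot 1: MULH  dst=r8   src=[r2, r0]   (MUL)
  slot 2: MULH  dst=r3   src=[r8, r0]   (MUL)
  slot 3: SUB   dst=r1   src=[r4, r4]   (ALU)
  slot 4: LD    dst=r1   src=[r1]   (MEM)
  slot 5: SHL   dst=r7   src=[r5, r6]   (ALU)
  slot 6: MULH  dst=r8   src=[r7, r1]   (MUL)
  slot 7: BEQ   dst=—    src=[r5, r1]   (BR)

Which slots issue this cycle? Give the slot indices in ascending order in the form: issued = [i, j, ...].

issued = [0, 1, 5]

slot 0 (ALU): ISSUE — free A1,Mu1,Ld2,B1 rp4 wp3
slot 1 (MUL): ISSUE — free A1,Mu0,Ld2,B1 rp2 wp2
slot 2 (MUL): stall FU — free A1,Mu0,Ld2,B1 rp2 wp2
slot 3 (ALU): stall WAW — free A1,Mu0,Ld2,B1 rp2 wp2
slot 4 (MEM): stall WAW — free A1,Mu0,Ld2,B1 rp2 wp2
slot 5 (ALU): ISSUE — free A0,Mu0,Ld2,B1 rp0 wp1
slot 6 (MUL): stall FU — free A0,Mu0,Ld2,B1 rp0 wp1
slot 7 (BR): stall RD_PORT — free A0,Mu0,Ld2,B1 rp0 wp1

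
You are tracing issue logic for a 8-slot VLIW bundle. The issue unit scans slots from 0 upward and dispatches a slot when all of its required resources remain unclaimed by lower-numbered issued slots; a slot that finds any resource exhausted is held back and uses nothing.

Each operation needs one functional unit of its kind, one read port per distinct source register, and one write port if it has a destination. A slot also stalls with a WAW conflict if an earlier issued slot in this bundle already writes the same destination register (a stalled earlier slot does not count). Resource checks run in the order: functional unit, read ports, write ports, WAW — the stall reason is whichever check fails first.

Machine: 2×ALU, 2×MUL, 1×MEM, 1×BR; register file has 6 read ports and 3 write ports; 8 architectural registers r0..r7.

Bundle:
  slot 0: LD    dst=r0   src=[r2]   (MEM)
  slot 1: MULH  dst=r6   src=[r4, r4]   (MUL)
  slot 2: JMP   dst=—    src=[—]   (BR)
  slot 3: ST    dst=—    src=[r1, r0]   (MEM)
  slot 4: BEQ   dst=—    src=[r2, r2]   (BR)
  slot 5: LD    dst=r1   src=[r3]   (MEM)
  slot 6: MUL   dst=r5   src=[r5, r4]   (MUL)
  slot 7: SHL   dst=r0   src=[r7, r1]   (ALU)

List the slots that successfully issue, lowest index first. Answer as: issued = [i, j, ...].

issued = [0, 1, 2, 6]

#0 MEM src=r2 dispatched  <A:2 Mu:2 Ld:0 B:1 rd:5 wr:2>
#1 MUL src=r4,r4 dispatched  <A:2 Mu:1 Ld:0 B:1 rd:4 wr:1>
#2 BR src=- dispatched  <A:2 Mu:1 Ld:0 B:0 rd:4 wr:1>
#3 MEM src=r1,r0 held:FU  <A:2 Mu:1 Ld:0 B:0 rd:4 wr:1>
#4 BR src=r2,r2 held:FU  <A:2 Mu:1 Ld:0 B:0 rd:4 wr:1>
#5 MEM src=r3 held:FU  <A:2 Mu:1 Ld:0 B:0 rd:4 wr:1>
#6 MUL src=r5,r4 dispatched  <A:2 Mu:0 Ld:0 B:0 rd:2 wr:0>
#7 ALU src=r7,r1 held:WR_PORT  <A:2 Mu:0 Ld:0 B:0 rd:2 wr:0>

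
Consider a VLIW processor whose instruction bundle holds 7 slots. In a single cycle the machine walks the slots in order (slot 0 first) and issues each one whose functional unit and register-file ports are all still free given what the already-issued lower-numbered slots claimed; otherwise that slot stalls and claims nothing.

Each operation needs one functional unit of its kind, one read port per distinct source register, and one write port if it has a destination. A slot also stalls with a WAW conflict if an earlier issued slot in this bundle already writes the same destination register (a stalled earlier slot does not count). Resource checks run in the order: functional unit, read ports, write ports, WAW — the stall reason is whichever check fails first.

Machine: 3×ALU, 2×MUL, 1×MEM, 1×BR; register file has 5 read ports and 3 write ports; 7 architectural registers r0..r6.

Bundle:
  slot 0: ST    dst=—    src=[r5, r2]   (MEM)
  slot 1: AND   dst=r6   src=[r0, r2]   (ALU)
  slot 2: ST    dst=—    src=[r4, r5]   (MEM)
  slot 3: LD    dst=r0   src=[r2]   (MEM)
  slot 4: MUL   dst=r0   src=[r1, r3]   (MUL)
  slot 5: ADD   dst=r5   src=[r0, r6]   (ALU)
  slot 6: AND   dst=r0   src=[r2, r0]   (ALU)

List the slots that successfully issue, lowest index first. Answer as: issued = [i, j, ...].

issued = [0, 1]

  0. MEM ⇒ go  {3A/2Mu/0Ld/1B | 3r 3w}
  1. ALU→r6 ⇒ go  {2A/2Mu/0Ld/1B | 1r 2w}
  2. MEM ⇒ no(FU)  {2A/2Mu/0Ld/1B | 1r 2w}
  3. MEM→r0 ⇒ no(FU)  {2A/2Mu/0Ld/1B | 1r 2w}
  4. MUL→r0 ⇒ no(RD_PORT)  {2A/2Mu/0Ld/1B | 1r 2w}
  5. ALU→r5 ⇒ no(RD_PORT)  {2A/2Mu/0Ld/1B | 1r 2w}
  6. ALU→r0 ⇒ no(RD_PORT)  {2A/2Mu/0Ld/1B | 1r 2w}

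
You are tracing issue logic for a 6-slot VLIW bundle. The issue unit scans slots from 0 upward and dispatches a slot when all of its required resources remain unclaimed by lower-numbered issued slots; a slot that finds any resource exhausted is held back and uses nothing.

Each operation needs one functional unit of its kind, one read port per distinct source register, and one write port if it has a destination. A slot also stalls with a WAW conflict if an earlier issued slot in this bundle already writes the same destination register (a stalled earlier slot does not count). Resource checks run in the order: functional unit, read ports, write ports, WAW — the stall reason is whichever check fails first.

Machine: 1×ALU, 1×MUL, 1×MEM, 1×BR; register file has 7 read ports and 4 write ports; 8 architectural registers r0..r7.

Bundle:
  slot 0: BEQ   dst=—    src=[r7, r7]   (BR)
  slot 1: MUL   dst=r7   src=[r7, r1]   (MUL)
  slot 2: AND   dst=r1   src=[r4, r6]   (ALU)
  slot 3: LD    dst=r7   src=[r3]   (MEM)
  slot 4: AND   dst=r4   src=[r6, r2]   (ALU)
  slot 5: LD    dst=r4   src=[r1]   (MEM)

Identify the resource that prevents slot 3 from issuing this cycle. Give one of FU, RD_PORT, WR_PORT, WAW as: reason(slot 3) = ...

reason(slot 3) = WAW

  0. BR ⇒ go  {1A/1Mu/1Ld/0B | 6r 4w}
  1. MUL→r7 ⇒ go  {1A/0Mu/1Ld/0B | 4r 3w}
  2. ALU→r1 ⇒ go  {0A/0Mu/1Ld/0B | 2r 2w}
  3. MEM→r7 ⇒ no(WAW)  {0A/0Mu/1Ld/0B | 2r 2w}
  4. ALU→r4 ⇒ no(FU)  {0A/0Mu/1Ld/0B | 2r 2w}
  5. MEM→r4 ⇒ go  {0A/0Mu/0Ld/0B | 1r 1w}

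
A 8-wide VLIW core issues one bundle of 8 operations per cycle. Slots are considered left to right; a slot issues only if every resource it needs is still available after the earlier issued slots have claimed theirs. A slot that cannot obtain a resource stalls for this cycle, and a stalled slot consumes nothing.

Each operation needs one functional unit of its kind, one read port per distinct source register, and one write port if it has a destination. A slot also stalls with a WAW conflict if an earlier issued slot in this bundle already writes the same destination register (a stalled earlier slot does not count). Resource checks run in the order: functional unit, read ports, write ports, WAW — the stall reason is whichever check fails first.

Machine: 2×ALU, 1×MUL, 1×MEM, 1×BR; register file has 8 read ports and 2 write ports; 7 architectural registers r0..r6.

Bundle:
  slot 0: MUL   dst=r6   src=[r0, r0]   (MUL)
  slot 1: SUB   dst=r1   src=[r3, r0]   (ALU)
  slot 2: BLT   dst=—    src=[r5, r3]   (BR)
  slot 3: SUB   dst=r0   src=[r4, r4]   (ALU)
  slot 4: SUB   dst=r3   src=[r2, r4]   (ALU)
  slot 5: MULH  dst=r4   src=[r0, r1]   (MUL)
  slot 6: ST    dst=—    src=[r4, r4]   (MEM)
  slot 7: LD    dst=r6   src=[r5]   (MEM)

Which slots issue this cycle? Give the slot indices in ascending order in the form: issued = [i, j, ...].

(0) want 1×MUL +1rd +1wr — yes → AL2|MU0|ME1|BR1|rd7|wr1
(1) want 1×ALU +2rd +1wr — yes → AL1|MU0|ME1|BR1|rd5|wr0
(2) want 1×BR +2rd +0wr — yes → AL1|MU0|ME1|BR0|rd3|wr0
(3) want 1×ALU +1rd +1wr — WR_PORT → AL1|MU0|ME1|BR0|rd3|wr0
(4) want 1×ALU +2rd +1wr — WR_PORT → AL1|MU0|ME1|BR0|rd3|wr0
(5) want 1×MUL +2rd +1wr — FU → AL1|MU0|ME1|BR0|rd3|wr0
(6) want 1×MEM +1rd +0wr — yes → AL1|MU0|ME0|BR0|rd2|wr0
(7) want 1×MEM +1rd +1wr — FU → AL1|MU0|ME0|BR0|rd2|wr0

issued = [0, 1, 2, 6]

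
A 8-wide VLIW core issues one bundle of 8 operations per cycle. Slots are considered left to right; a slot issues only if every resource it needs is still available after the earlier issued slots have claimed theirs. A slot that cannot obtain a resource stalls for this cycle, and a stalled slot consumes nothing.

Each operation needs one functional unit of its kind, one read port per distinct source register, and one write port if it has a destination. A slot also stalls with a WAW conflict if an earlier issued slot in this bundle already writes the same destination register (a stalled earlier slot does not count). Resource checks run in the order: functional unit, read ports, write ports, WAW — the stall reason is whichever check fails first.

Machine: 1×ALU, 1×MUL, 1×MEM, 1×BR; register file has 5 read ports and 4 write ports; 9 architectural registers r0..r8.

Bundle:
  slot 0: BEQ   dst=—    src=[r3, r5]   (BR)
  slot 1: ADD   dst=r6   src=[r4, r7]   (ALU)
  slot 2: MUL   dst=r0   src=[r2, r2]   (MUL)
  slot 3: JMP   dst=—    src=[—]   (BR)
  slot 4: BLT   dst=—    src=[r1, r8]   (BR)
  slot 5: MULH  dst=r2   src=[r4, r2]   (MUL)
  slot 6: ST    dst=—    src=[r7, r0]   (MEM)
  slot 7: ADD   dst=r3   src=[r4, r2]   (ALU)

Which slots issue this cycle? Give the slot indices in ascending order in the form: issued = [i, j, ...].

slot 0 (BR): ISSUE — free A1,Mu1,Ld1,B0 rp3 wp4
slot 1 (ALU): ISSUE — free A0,Mu1,Ld1,B0 rp1 wp3
slot 2 (MUL): ISSUE — free A0,Mu0,Ld1,B0 rp0 wp2
slot 3 (BR): stall FU — free A0,Mu0,Ld1,B0 rp0 wp2
slot 4 (BR): stall FU — free A0,Mu0,Ld1,B0 rp0 wp2
slot 5 (MUL): stall FU — free A0,Mu0,Ld1,B0 rp0 wp2
slot 6 (MEM): stall RD_PORT — free A0,Mu0,Ld1,B0 rp0 wp2
slot 7 (ALU): stall FU — free A0,Mu0,Ld1,B0 rp0 wp2

issued = [0, 1, 2]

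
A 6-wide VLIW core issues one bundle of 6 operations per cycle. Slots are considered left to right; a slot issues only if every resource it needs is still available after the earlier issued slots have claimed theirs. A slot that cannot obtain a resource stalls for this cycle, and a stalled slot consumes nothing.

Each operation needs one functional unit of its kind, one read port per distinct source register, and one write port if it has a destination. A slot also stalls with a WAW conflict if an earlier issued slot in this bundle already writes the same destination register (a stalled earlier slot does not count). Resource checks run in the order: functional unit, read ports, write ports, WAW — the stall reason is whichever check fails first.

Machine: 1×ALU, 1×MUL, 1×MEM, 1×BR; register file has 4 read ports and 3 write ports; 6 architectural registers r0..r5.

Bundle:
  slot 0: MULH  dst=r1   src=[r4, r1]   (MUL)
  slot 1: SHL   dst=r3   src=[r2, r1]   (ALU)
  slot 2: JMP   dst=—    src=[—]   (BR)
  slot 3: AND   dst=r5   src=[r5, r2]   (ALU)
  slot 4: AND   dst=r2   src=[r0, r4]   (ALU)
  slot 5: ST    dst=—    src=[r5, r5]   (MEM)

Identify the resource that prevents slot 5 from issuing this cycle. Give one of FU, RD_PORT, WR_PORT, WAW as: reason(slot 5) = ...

reason(slot 5) = RD_PORT

(0) want 1×MUL +2rd +1wr — yes → AL1|MU0|ME1|BR1|rd2|wr2
(1) want 1×ALU +2rd +1wr — yes → AL0|MU0|ME1|BR1|rd0|wr1
(2) want 1×BR +0rd +0wr — yes → AL0|MU0|ME1|BR0|rd0|wr1
(3) want 1×ALU +2rd +1wr — FU → AL0|MU0|ME1|BR0|rd0|wr1
(4) want 1×ALU +2rd +1wr — FU → AL0|MU0|ME1|BR0|rd0|wr1
(5) want 1×MEM +1rd +0wr — RD_PORT → AL0|MU0|ME1|BR0|rd0|wr1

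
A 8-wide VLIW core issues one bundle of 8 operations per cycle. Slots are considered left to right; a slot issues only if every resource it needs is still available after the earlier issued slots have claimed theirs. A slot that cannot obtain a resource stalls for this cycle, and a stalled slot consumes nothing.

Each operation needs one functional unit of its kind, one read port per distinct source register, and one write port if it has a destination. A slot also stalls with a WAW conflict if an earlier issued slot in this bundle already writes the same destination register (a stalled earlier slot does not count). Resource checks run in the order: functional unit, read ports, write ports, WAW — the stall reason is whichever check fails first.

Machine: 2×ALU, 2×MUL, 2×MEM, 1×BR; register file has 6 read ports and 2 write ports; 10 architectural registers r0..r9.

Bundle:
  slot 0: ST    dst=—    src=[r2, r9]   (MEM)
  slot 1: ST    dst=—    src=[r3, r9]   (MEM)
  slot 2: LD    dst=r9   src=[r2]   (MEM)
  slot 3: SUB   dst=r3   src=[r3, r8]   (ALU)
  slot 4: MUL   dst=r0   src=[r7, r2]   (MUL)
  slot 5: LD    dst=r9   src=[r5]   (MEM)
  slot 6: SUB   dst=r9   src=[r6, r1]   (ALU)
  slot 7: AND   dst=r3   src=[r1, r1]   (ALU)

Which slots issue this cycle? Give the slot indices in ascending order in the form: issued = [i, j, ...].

[0] MEM needs rd=2 wr=0: ok; after: ALU=2 MUL=2 MEM=1 BR=1, R=4, W=2
[1] MEM needs rd=2 wr=0: ok; after: ALU=2 MUL=2 MEM=0 BR=1, R=2, W=2
[2] MEM needs rd=1 wr=1: FU; after: ALU=2 MUL=2 MEM=0 BR=1, R=2, W=2
[3] ALU needs rd=2 wr=1: ok; after: ALU=1 MUL=2 MEM=0 BR=1, R=0, W=1
[4] MUL needs rd=2 wr=1: RD_PORT; after: ALU=1 MUL=2 MEM=0 BR=1, R=0, W=1
[5] MEM needs rd=1 wr=1: FU; after: ALU=1 MUL=2 MEM=0 BR=1, R=0, W=1
[6] ALU needs rd=2 wr=1: RD_PORT; after: ALU=1 MUL=2 MEM=0 BR=1, R=0, W=1
[7] ALU needs rd=1 wr=1: RD_PORT; after: ALU=1 MUL=2 MEM=0 BR=1, R=0, W=1

issued = [0, 1, 3]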